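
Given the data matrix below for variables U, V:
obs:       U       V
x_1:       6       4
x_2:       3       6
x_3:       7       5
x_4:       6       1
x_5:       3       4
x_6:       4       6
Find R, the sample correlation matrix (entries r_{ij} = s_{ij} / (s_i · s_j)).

Step 1 — column means:
  mean(U) = (6 + 3 + 7 + 6 + 3 + 4) / 6 = 29/6 = 4.8333
  mean(V) = (4 + 6 + 5 + 1 + 4 + 6) / 6 = 26/6 = 4.3333

Step 2 — sample variances and covariances s[i,j] = (1/(n-1)) · Σ_k (x_{k,i} - mean_i) · (x_{k,j} - mean_j), with n-1 = 5:
  s[U,U] = ((1.1667)·(1.1667) + (-1.8333)·(-1.8333) + (2.1667)·(2.1667) + (1.1667)·(1.1667) + (-1.8333)·(-1.8333) + (-0.8333)·(-0.8333)) / 5 = 14.8333/5 = 2.9667
  s[U,V] = ((1.1667)·(-0.3333) + (-1.8333)·(1.6667) + (2.1667)·(0.6667) + (1.1667)·(-3.3333) + (-1.8333)·(-0.3333) + (-0.8333)·(1.6667)) / 5 = -6.6667/5 = -1.3333
  s[V,V] = ((-0.3333)·(-0.3333) + (1.6667)·(1.6667) + (0.6667)·(0.6667) + (-3.3333)·(-3.3333) + (-0.3333)·(-0.3333) + (1.6667)·(1.6667)) / 5 = 17.3333/5 = 3.4667
  Sample standard deviations s_i = √(s[i,i]):
  s(U) = √(2.9667) = 1.7224
  s(V) = √(3.4667) = 1.8619

Step 3 — r_{ij} = s_{ij} / (s_i · s_j):
  r[U,U] = 1 (diagonal).
  r[U,V] = -1.3333 / (1.7224 · 1.8619) = -1.3333 / 3.2069 = -0.4158
  r[V,V] = 1 (diagonal).

R is symmetric with unit diagonal. Assembling:

R = [[1, -0.4158],
 [-0.4158, 1]]


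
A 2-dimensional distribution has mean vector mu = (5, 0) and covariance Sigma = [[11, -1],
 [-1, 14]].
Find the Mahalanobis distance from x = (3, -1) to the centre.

Step 1 — centre the observation: (x - mu) = (-2, -1).

Step 2 — invert Sigma. det(Sigma) = 11·14 - (-1)² = 153.
  Sigma^{-1} = (1/det) · [[d, -b], [-b, a]] = [[0.0915, 0.0065],
 [0.0065, 0.0719]].

Step 3 — form the quadratic (x - mu)^T · Sigma^{-1} · (x - mu):
  Sigma^{-1} · (x - mu) = (-0.1895, -0.085).
  (x - mu)^T · [Sigma^{-1} · (x - mu)] = (-2)·(-0.1895) + (-1)·(-0.085) = 0.4641.

Step 4 — take square root: d = √(0.4641) ≈ 0.6812.

d(x, mu) = √(0.4641) ≈ 0.6812


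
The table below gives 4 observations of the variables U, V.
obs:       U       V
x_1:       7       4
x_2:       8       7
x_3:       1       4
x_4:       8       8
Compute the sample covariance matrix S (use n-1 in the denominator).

Step 1 — column means:
  mean(U) = (7 + 8 + 1 + 8) / 4 = 24/4 = 6
  mean(V) = (4 + 7 + 4 + 8) / 4 = 23/4 = 5.75

Step 2 — sample covariance S[i,j] = (1/(n-1)) · Σ_k (x_{k,i} - mean_i) · (x_{k,j} - mean_j), with n-1 = 3.
  S[U,U] = ((1)·(1) + (2)·(2) + (-5)·(-5) + (2)·(2)) / 3 = 34/3 = 11.3333
  S[U,V] = ((1)·(-1.75) + (2)·(1.25) + (-5)·(-1.75) + (2)·(2.25)) / 3 = 14/3 = 4.6667
  S[V,V] = ((-1.75)·(-1.75) + (1.25)·(1.25) + (-1.75)·(-1.75) + (2.25)·(2.25)) / 3 = 12.75/3 = 4.25

S is symmetric (S[j,i] = S[i,j]). Assembling:

S = [[11.3333, 4.6667],
 [4.6667, 4.25]]


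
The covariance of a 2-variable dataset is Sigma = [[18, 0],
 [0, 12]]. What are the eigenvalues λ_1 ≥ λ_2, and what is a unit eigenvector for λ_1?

Step 1 — characteristic polynomial of 2×2 Sigma:
  det(Sigma - λI) = λ² - trace · λ + det = 0.
  trace = 18 + 12 = 30, det = 18·12 - (0)² = 216.
Step 2 — discriminant:
  Δ = trace² - 4·det = 900 - 864 = 36.
Step 3 — eigenvalues:
  λ = (trace ± √Δ)/2 = (30 ± 6)/2,
  λ_1 = 18,  λ_2 = 12.

Step 4 — unit eigenvector for λ_1: Sigma is diagonal, so its eigenvectors are the coordinate axes. λ_1 = 18 is the diagonal entry on the first coordinate axis, hence
  v_1 = (1, 0) (||v_1|| = 1).

λ_1 = 18,  λ_2 = 12;  v_1 ≈ (1, 0)


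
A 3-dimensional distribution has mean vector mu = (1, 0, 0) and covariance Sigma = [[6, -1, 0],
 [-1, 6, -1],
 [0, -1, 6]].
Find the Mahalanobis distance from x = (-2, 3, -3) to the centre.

Step 1 — centre the observation: (x - mu) = (-3, 3, -3).

Step 2 — invert Sigma (cofactor / det for 3×3, or solve directly):
  Sigma^{-1} = [[0.1716, 0.0294, 0.0049],
 [0.0294, 0.1765, 0.0294],
 [0.0049, 0.0294, 0.1716]].

Step 3 — form the quadratic (x - mu)^T · Sigma^{-1} · (x - mu):
  Sigma^{-1} · (x - mu) = (-0.4412, 0.3529, -0.4412).
  (x - mu)^T · [Sigma^{-1} · (x - mu)] = (-3)·(-0.4412) + (3)·(0.3529) + (-3)·(-0.4412) = 3.7059.

Step 4 — take square root: d = √(3.7059) ≈ 1.9251.

d(x, mu) = √(3.7059) ≈ 1.9251


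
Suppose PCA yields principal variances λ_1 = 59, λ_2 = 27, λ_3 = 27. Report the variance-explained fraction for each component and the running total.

Step 1 — total variance = trace(Sigma) = Σ λ_i = 59 + 27 + 27 = 113.

Step 2 — fraction explained by component i = λ_i / Σ λ:
  PC1: 59/113 = 0.5221
  PC2: 27/113 = 0.2389
  PC3: 27/113 = 0.2389

Step 3 — cumulative fraction after k components = (λ_1 + ... + λ_k) / Σ λ:
  k = 1: 59/113 = 0.5221
  k = 2: (59 + 27)/113 = 86/113 = 0.7611
  k = 3: (59 + 27 + 27)/113 = 113/113 = 1

Summary (fraction, with percent):

explained: PC1 0.5221 (52.21%), PC2 0.2389 (23.89%), PC3 0.2389 (23.89%);  cumulative: 0.5221, 0.7611, 1


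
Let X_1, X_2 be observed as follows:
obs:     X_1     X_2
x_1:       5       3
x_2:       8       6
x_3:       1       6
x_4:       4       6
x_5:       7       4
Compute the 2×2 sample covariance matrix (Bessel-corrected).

Step 1 — column means:
  mean(X_1) = (5 + 8 + 1 + 4 + 7) / 5 = 25/5 = 5
  mean(X_2) = (3 + 6 + 6 + 6 + 4) / 5 = 25/5 = 5

Step 2 — sample covariance S[i,j] = (1/(n-1)) · Σ_k (x_{k,i} - mean_i) · (x_{k,j} - mean_j), with n-1 = 4.
  S[X_1,X_1] = ((0)·(0) + (3)·(3) + (-4)·(-4) + (-1)·(-1) + (2)·(2)) / 4 = 30/4 = 7.5
  S[X_1,X_2] = ((0)·(-2) + (3)·(1) + (-4)·(1) + (-1)·(1) + (2)·(-1)) / 4 = -4/4 = -1
  S[X_2,X_2] = ((-2)·(-2) + (1)·(1) + (1)·(1) + (1)·(1) + (-1)·(-1)) / 4 = 8/4 = 2

S is symmetric (S[j,i] = S[i,j]). Assembling:

S = [[7.5, -1],
 [-1, 2]]


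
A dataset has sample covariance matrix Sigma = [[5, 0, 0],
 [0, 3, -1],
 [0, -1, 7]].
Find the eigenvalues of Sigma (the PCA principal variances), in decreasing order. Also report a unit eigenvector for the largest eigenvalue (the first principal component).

Step 1 — characteristic polynomial p(λ) = det(λI - Sigma) = λ³ - tr·λ² + c_1·λ - det, where tr = trace, c_1 = sum of the principal 2×2 minors, det = det(Sigma):
  tr = 5 + 3 + 7 = 15,
  c_1 = (5·3 - (0)²) + (5·7 - (0)²) + (3·7 - (-1)²) = 15 + 35 + 20 = 70,
  det = 5·(3·7 - (-1)²) - (0)·((0)·7 - (-1)·(0)) + (0)·((0)·(-1) - 3·(0)) = 5·(20) - (0)·(0) + (0)·(0) = 100.
  So p(λ) = λ³ - 15λ² + 70λ - 100.
Step 2 — look for an integer root (rational root theorem: any rational root is an integer divisor of 100). Testing λ = 5:
  p(5) = 125 - 375 + 350 - 100 = 0  ✓
  Dividing out (λ - 5): p(λ) = (λ - 5)(λ² - 10λ + 20).
Step 3 — remaining eigenvalues from the quadratic λ² - 10λ + 20 = 0:
  Δ = 10² - 4·20 = 100 - 80 = 20,  λ = (10 ± √20)/2 = (10 ± 4.4721)/2 ≈ 7.2361 or 2.7639.
  Sorted: λ_1 = 7.2361,  λ_2 = 5,  λ_3 = 2.7639  (check: sum = 15 = tr ✓).

Step 4 — unit eigenvector for λ_1 ≈ 7.2361: v spans the null space of (Sigma - λ_1 I), whose rows are
  r_1 = (-2.2361, 0, 0),  r_2 = (0, -4.2361, -1),  r_3 = (0, -1, -0.2361).
  v is orthogonal to every row, so take v ∝ r_1 × r_2 = ((0)·(-1) - (0)·(-4.2361), (0)·(0) - (-2.2361)·(-1), (-2.2361)·(-4.2361) - (0)·(0)) ≈ (0, -2.2361, 9.4721).
  Rescale (multiply by -1 so the first nonzero entry is positive): u = (0, 2.2361, -9.4721).
  ||u|| = √((0)² + (2.2361)² + (-9.4721)²) = √(94.7214) ≈ 9.7325,  v_1 = u/||u|| ≈ (0, 0.2298, -0.9732) (||v_1|| = 1).

λ_1 = 7.2361,  λ_2 = 5,  λ_3 = 2.7639;  v_1 ≈ (0, 0.2298, -0.9732)


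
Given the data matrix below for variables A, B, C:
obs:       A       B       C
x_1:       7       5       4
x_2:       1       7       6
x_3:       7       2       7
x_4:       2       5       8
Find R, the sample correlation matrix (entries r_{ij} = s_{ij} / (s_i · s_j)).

Step 1 — column means:
  mean(A) = (7 + 1 + 7 + 2) / 4 = 17/4 = 4.25
  mean(B) = (5 + 7 + 2 + 5) / 4 = 19/4 = 4.75
  mean(C) = (4 + 6 + 7 + 8) / 4 = 25/4 = 6.25

Step 2 — sample variances and covariances s[i,j] = (1/(n-1)) · Σ_k (x_{k,i} - mean_i) · (x_{k,j} - mean_j), with n-1 = 3:
  s[A,A] = ((2.75)·(2.75) + (-3.25)·(-3.25) + (2.75)·(2.75) + (-2.25)·(-2.25)) / 3 = 30.75/3 = 10.25
  s[A,B] = ((2.75)·(0.25) + (-3.25)·(2.25) + (2.75)·(-2.75) + (-2.25)·(0.25)) / 3 = -14.75/3 = -4.9167
  s[A,C] = ((2.75)·(-2.25) + (-3.25)·(-0.25) + (2.75)·(0.75) + (-2.25)·(1.75)) / 3 = -7.25/3 = -2.4167
  s[B,B] = ((0.25)·(0.25) + (2.25)·(2.25) + (-2.75)·(-2.75) + (0.25)·(0.25)) / 3 = 12.75/3 = 4.25
  s[B,C] = ((0.25)·(-2.25) + (2.25)·(-0.25) + (-2.75)·(0.75) + (0.25)·(1.75)) / 3 = -2.75/3 = -0.9167
  s[C,C] = ((-2.25)·(-2.25) + (-0.25)·(-0.25) + (0.75)·(0.75) + (1.75)·(1.75)) / 3 = 8.75/3 = 2.9167
  Sample standard deviations s_i = √(s[i,i]):
  s(A) = √(10.25) = 3.2016
  s(B) = √(4.25) = 2.0616
  s(C) = √(2.9167) = 1.7078

Step 3 — r_{ij} = s_{ij} / (s_i · s_j):
  r[A,A] = 1 (diagonal).
  r[A,B] = -4.9167 / (3.2016 · 2.0616) = -4.9167 / 6.6002 = -0.7449
  r[A,C] = -2.4167 / (3.2016 · 1.7078) = -2.4167 / 5.4677 = -0.442
  r[B,B] = 1 (diagonal).
  r[B,C] = -0.9167 / (2.0616 · 1.7078) = -0.9167 / 3.5208 = -0.2604
  r[C,C] = 1 (diagonal).

R is symmetric with unit diagonal. Assembling:

R = [[1, -0.7449, -0.442],
 [-0.7449, 1, -0.2604],
 [-0.442, -0.2604, 1]]


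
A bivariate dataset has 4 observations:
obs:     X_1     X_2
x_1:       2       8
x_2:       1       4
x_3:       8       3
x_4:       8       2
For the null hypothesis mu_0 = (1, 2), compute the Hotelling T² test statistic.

Step 1 — sample mean vector:
  mean(X_1) = (2 + 1 + 8 + 8) / 4 = 19/4 = 4.75
  mean(X_2) = (8 + 4 + 3 + 2) / 4 = 17/4 = 4.25
  x̄ = (4.75, 4.25),  deviation x̄ - mu_0 = (4.75, 4.25) - (1, 2) = (3.75, 2.25).

Step 2 — sample covariance matrix, S[i,j] = (1/(n-1)) · Σ_k (x_{k,i} - mean_i) · (x_{k,j} - mean_j), divisor n-1 = 3:
  S[X_1,X_1] = ((-2.75)·(-2.75) + (-3.75)·(-3.75) + (3.25)·(3.25) + (3.25)·(3.25)) / 3 = 42.75/3 = 14.25
  S[X_1,X_2] = ((-2.75)·(3.75) + (-3.75)·(-0.25) + (3.25)·(-1.25) + (3.25)·(-2.25)) / 3 = -20.75/3 = -6.9167
  S[X_2,X_2] = ((3.75)·(3.75) + (-0.25)·(-0.25) + (-1.25)·(-1.25) + (-2.25)·(-2.25)) / 3 = 20.75/3 = 6.9167
  S = [[14.25, -6.9167],
 [-6.9167, 6.9167]].

Step 3 — invert S. det(S) = 14.25·6.9167 - (-6.9167)² = 50.7222.
  S^{-1} = (1/det) · [[d, -b], [-b, a]] = [[0.1364, 0.1364],
 [0.1364, 0.2809]].

Step 4 — quadratic form (x̄ - mu_0)^T · S^{-1} · (x̄ - mu_0):
  S^{-1} · (x̄ - mu_0) = (0.8182, 1.1435),
  (x̄ - mu_0)^T · [...] = (3.75)·(0.8182) + (2.25)·(1.1435) = 5.641.

Step 5 — scale by n: T² = 4 · 5.641 = 22.5641.

T² ≈ 22.5641


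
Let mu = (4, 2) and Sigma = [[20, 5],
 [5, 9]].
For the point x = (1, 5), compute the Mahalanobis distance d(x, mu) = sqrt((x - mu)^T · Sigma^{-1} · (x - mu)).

Step 1 — centre the observation: (x - mu) = (-3, 3).

Step 2 — invert Sigma. det(Sigma) = 20·9 - (5)² = 155.
  Sigma^{-1} = (1/det) · [[d, -b], [-b, a]] = [[0.0581, -0.0323],
 [-0.0323, 0.129]].

Step 3 — form the quadratic (x - mu)^T · Sigma^{-1} · (x - mu):
  Sigma^{-1} · (x - mu) = (-0.271, 0.4839).
  (x - mu)^T · [Sigma^{-1} · (x - mu)] = (-3)·(-0.271) + (3)·(0.4839) = 2.2645.

Step 4 — take square root: d = √(2.2645) ≈ 1.5048.

d(x, mu) = √(2.2645) ≈ 1.5048


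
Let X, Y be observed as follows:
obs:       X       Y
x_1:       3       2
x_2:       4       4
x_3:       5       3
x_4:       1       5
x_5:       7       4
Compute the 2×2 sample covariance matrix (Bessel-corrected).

Step 1 — column means:
  mean(X) = (3 + 4 + 5 + 1 + 7) / 5 = 20/5 = 4
  mean(Y) = (2 + 4 + 3 + 5 + 4) / 5 = 18/5 = 3.6

Step 2 — sample covariance S[i,j] = (1/(n-1)) · Σ_k (x_{k,i} - mean_i) · (x_{k,j} - mean_j), with n-1 = 4.
  S[X,X] = ((-1)·(-1) + (0)·(0) + (1)·(1) + (-3)·(-3) + (3)·(3)) / 4 = 20/4 = 5
  S[X,Y] = ((-1)·(-1.6) + (0)·(0.4) + (1)·(-0.6) + (-3)·(1.4) + (3)·(0.4)) / 4 = -2/4 = -0.5
  S[Y,Y] = ((-1.6)·(-1.6) + (0.4)·(0.4) + (-0.6)·(-0.6) + (1.4)·(1.4) + (0.4)·(0.4)) / 4 = 5.2/4 = 1.3

S is symmetric (S[j,i] = S[i,j]). Assembling:

S = [[5, -0.5],
 [-0.5, 1.3]]


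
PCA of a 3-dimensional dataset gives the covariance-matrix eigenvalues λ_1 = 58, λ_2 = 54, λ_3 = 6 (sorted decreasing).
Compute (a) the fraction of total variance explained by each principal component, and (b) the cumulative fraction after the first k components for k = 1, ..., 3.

Step 1 — total variance = trace(Sigma) = Σ λ_i = 58 + 54 + 6 = 118.

Step 2 — fraction explained by component i = λ_i / Σ λ:
  PC1: 58/118 = 0.4915
  PC2: 54/118 = 0.4576
  PC3: 6/118 = 0.0508

Step 3 — cumulative fraction after k components = (λ_1 + ... + λ_k) / Σ λ:
  k = 1: 58/118 = 0.4915
  k = 2: (58 + 54)/118 = 112/118 = 0.9492
  k = 3: (58 + 54 + 6)/118 = 118/118 = 1

Summary (fraction, with percent):

explained: PC1 0.4915 (49.15%), PC2 0.4576 (45.76%), PC3 0.0508 (5.08%);  cumulative: 0.4915, 0.9492, 1


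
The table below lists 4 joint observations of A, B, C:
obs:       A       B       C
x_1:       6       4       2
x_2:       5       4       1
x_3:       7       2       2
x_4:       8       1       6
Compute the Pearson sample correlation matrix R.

Step 1 — column means:
  mean(A) = (6 + 5 + 7 + 8) / 4 = 26/4 = 6.5
  mean(B) = (4 + 4 + 2 + 1) / 4 = 11/4 = 2.75
  mean(C) = (2 + 1 + 2 + 6) / 4 = 11/4 = 2.75

Step 2 — sample variances and covariances s[i,j] = (1/(n-1)) · Σ_k (x_{k,i} - mean_i) · (x_{k,j} - mean_j), with n-1 = 3:
  s[A,A] = ((-0.5)·(-0.5) + (-1.5)·(-1.5) + (0.5)·(0.5) + (1.5)·(1.5)) / 3 = 5/3 = 1.6667
  s[A,B] = ((-0.5)·(1.25) + (-1.5)·(1.25) + (0.5)·(-0.75) + (1.5)·(-1.75)) / 3 = -5.5/3 = -1.8333
  s[A,C] = ((-0.5)·(-0.75) + (-1.5)·(-1.75) + (0.5)·(-0.75) + (1.5)·(3.25)) / 3 = 7.5/3 = 2.5
  s[B,B] = ((1.25)·(1.25) + (1.25)·(1.25) + (-0.75)·(-0.75) + (-1.75)·(-1.75)) / 3 = 6.75/3 = 2.25
  s[B,C] = ((1.25)·(-0.75) + (1.25)·(-1.75) + (-0.75)·(-0.75) + (-1.75)·(3.25)) / 3 = -8.25/3 = -2.75
  s[C,C] = ((-0.75)·(-0.75) + (-1.75)·(-1.75) + (-0.75)·(-0.75) + (3.25)·(3.25)) / 3 = 14.75/3 = 4.9167
  Sample standard deviations s_i = √(s[i,i]):
  s(A) = √(1.6667) = 1.291
  s(B) = √(2.25) = 1.5
  s(C) = √(4.9167) = 2.2174

Step 3 — r_{ij} = s_{ij} / (s_i · s_j):
  r[A,A] = 1 (diagonal).
  r[A,B] = -1.8333 / (1.291 · 1.5) = -1.8333 / 1.9365 = -0.9467
  r[A,C] = 2.5 / (1.291 · 2.2174) = 2.5 / 2.8626 = 0.8733
  r[B,B] = 1 (diagonal).
  r[B,C] = -2.75 / (1.5 · 2.2174) = -2.75 / 3.326 = -0.8268
  r[C,C] = 1 (diagonal).

R is symmetric with unit diagonal. Assembling:

R = [[1, -0.9467, 0.8733],
 [-0.9467, 1, -0.8268],
 [0.8733, -0.8268, 1]]


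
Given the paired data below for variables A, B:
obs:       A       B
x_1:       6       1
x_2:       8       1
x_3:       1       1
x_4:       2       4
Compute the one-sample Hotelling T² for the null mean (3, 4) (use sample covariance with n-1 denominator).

Step 1 — sample mean vector:
  mean(A) = (6 + 8 + 1 + 2) / 4 = 17/4 = 4.25
  mean(B) = (1 + 1 + 1 + 4) / 4 = 7/4 = 1.75
  x̄ = (4.25, 1.75),  deviation x̄ - mu_0 = (4.25, 1.75) - (3, 4) = (1.25, -2.25).

Step 2 — sample covariance matrix, S[i,j] = (1/(n-1)) · Σ_k (x_{k,i} - mean_i) · (x_{k,j} - mean_j), divisor n-1 = 3:
  S[A,A] = ((1.75)·(1.75) + (3.75)·(3.75) + (-3.25)·(-3.25) + (-2.25)·(-2.25)) / 3 = 32.75/3 = 10.9167
  S[A,B] = ((1.75)·(-0.75) + (3.75)·(-0.75) + (-3.25)·(-0.75) + (-2.25)·(2.25)) / 3 = -6.75/3 = -2.25
  S[B,B] = ((-0.75)·(-0.75) + (-0.75)·(-0.75) + (-0.75)·(-0.75) + (2.25)·(2.25)) / 3 = 6.75/3 = 2.25
  S = [[10.9167, -2.25],
 [-2.25, 2.25]].

Step 3 — invert S. det(S) = 10.9167·2.25 - (-2.25)² = 19.5.
  S^{-1} = (1/det) · [[d, -b], [-b, a]] = [[0.1154, 0.1154],
 [0.1154, 0.5598]].

Step 4 — quadratic form (x̄ - mu_0)^T · S^{-1} · (x̄ - mu_0):
  S^{-1} · (x̄ - mu_0) = (-0.1154, -1.1154),
  (x̄ - mu_0)^T · [...] = (1.25)·(-0.1154) + (-2.25)·(-1.1154) = 2.3654.

Step 5 — scale by n: T² = 4 · 2.3654 = 9.4615.

T² ≈ 9.4615


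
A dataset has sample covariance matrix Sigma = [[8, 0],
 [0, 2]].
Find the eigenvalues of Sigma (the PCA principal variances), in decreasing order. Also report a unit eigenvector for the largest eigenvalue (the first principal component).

Step 1 — characteristic polynomial of 2×2 Sigma:
  det(Sigma - λI) = λ² - trace · λ + det = 0.
  trace = 8 + 2 = 10, det = 8·2 - (0)² = 16.
Step 2 — discriminant:
  Δ = trace² - 4·det = 100 - 64 = 36.
Step 3 — eigenvalues:
  λ = (trace ± √Δ)/2 = (10 ± 6)/2,
  λ_1 = 8,  λ_2 = 2.

Step 4 — unit eigenvector for λ_1: Sigma is diagonal, so its eigenvectors are the coordinate axes. λ_1 = 8 is the diagonal entry on the first coordinate axis, hence
  v_1 = (1, 0) (||v_1|| = 1).

λ_1 = 8,  λ_2 = 2;  v_1 ≈ (1, 0)


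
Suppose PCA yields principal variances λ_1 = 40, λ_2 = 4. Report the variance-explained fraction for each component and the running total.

Step 1 — total variance = trace(Sigma) = Σ λ_i = 40 + 4 = 44.

Step 2 — fraction explained by component i = λ_i / Σ λ:
  PC1: 40/44 = 0.9091
  PC2: 4/44 = 0.0909

Step 3 — cumulative fraction after k components = (λ_1 + ... + λ_k) / Σ λ:
  k = 1: 40/44 = 0.9091
  k = 2: (40 + 4)/44 = 44/44 = 1

Summary (fraction, with percent):

explained: PC1 0.9091 (90.91%), PC2 0.0909 (9.09%);  cumulative: 0.9091, 1


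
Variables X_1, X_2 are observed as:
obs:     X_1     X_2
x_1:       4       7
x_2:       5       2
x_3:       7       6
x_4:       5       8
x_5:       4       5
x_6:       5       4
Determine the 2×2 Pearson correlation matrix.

Step 1 — column means:
  mean(X_1) = (4 + 5 + 7 + 5 + 4 + 5) / 6 = 30/6 = 5
  mean(X_2) = (7 + 2 + 6 + 8 + 5 + 4) / 6 = 32/6 = 5.3333

Step 2 — sample variances and covariances s[i,j] = (1/(n-1)) · Σ_k (x_{k,i} - mean_i) · (x_{k,j} - mean_j), with n-1 = 5:
  s[X_1,X_1] = ((-1)·(-1) + (0)·(0) + (2)·(2) + (0)·(0) + (-1)·(-1) + (0)·(0)) / 5 = 6/5 = 1.2
  s[X_1,X_2] = ((-1)·(1.6667) + (0)·(-3.3333) + (2)·(0.6667) + (0)·(2.6667) + (-1)·(-0.3333) + (0)·(-1.3333)) / 5 = 0/5 = 0
  s[X_2,X_2] = ((1.6667)·(1.6667) + (-3.3333)·(-3.3333) + (0.6667)·(0.6667) + (2.6667)·(2.6667) + (-0.3333)·(-0.3333) + (-1.3333)·(-1.3333)) / 5 = 23.3333/5 = 4.6667
  Sample standard deviations s_i = √(s[i,i]):
  s(X_1) = √(1.2) = 1.0954
  s(X_2) = √(4.6667) = 2.1602

Step 3 — r_{ij} = s_{ij} / (s_i · s_j):
  r[X_1,X_1] = 1 (diagonal).
  r[X_1,X_2] = 0 / (1.0954 · 2.1602) = 0 / 2.3664 = 0
  r[X_2,X_2] = 1 (diagonal).

R is symmetric with unit diagonal. Assembling:

R = [[1, 0],
 [0, 1]]


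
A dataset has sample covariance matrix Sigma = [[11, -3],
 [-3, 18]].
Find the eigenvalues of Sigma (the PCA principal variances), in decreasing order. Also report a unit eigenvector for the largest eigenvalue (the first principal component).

Step 1 — characteristic polynomial of 2×2 Sigma:
  det(Sigma - λI) = λ² - trace · λ + det = 0.
  trace = 11 + 18 = 29, det = 11·18 - (-3)² = 189.
Step 2 — discriminant:
  Δ = trace² - 4·det = 841 - 756 = 85.
Step 3 — eigenvalues:
  λ = (trace ± √Δ)/2 = (29 ± 9.2195)/2,
  λ_1 = 19.1098,  λ_2 = 9.8902.

Step 4 — unit eigenvector for λ_1: solve (Sigma - λ_1 I)v = 0. First row:
  (11 - 19.1098)·v_x + (-3)·v_y = 0, i.e. (-8.1098)·v_x + (-3)·v_y = 0,
  so v ∝ (b, λ_1 - a) = (-3, 8.1098); multiply by -1 so the first entry is positive: u = (3, -8.1098).
  ||u|| = √((3)² + (-8.1098)²) = √(74.7684) ≈ 8.6469,
  v_1 = u/||u|| ≈ (0.3469, -0.9379) (||v_1|| = 1).

λ_1 = 19.1098,  λ_2 = 9.8902;  v_1 ≈ (0.3469, -0.9379)


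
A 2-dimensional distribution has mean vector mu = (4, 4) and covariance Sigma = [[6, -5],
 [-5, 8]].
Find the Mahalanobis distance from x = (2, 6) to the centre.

Step 1 — centre the observation: (x - mu) = (-2, 2).

Step 2 — invert Sigma. det(Sigma) = 6·8 - (-5)² = 23.
  Sigma^{-1} = (1/det) · [[d, -b], [-b, a]] = [[0.3478, 0.2174],
 [0.2174, 0.2609]].

Step 3 — form the quadratic (x - mu)^T · Sigma^{-1} · (x - mu):
  Sigma^{-1} · (x - mu) = (-0.2609, 0.087).
  (x - mu)^T · [Sigma^{-1} · (x - mu)] = (-2)·(-0.2609) + (2)·(0.087) = 0.6957.

Step 4 — take square root: d = √(0.6957) ≈ 0.8341.

d(x, mu) = √(0.6957) ≈ 0.8341


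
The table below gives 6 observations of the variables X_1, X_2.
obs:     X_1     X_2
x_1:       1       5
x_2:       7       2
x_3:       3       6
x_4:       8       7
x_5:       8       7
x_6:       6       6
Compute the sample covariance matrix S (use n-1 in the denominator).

Step 1 — column means:
  mean(X_1) = (1 + 7 + 3 + 8 + 8 + 6) / 6 = 33/6 = 5.5
  mean(X_2) = (5 + 2 + 6 + 7 + 7 + 6) / 6 = 33/6 = 5.5

Step 2 — sample covariance S[i,j] = (1/(n-1)) · Σ_k (x_{k,i} - mean_i) · (x_{k,j} - mean_j), with n-1 = 5.
  S[X_1,X_1] = ((-4.5)·(-4.5) + (1.5)·(1.5) + (-2.5)·(-2.5) + (2.5)·(2.5) + (2.5)·(2.5) + (0.5)·(0.5)) / 5 = 41.5/5 = 8.3
  S[X_1,X_2] = ((-4.5)·(-0.5) + (1.5)·(-3.5) + (-2.5)·(0.5) + (2.5)·(1.5) + (2.5)·(1.5) + (0.5)·(0.5)) / 5 = 3.5/5 = 0.7
  S[X_2,X_2] = ((-0.5)·(-0.5) + (-3.5)·(-3.5) + (0.5)·(0.5) + (1.5)·(1.5) + (1.5)·(1.5) + (0.5)·(0.5)) / 5 = 17.5/5 = 3.5

S is symmetric (S[j,i] = S[i,j]). Assembling:

S = [[8.3, 0.7],
 [0.7, 3.5]]


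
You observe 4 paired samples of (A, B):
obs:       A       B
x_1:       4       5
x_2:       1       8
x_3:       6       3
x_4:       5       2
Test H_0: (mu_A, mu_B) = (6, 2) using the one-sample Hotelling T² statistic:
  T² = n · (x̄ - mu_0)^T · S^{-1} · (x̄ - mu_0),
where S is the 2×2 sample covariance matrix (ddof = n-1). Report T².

Step 1 — sample mean vector:
  mean(A) = (4 + 1 + 6 + 5) / 4 = 16/4 = 4
  mean(B) = (5 + 8 + 3 + 2) / 4 = 18/4 = 4.5
  x̄ = (4, 4.5),  deviation x̄ - mu_0 = (4, 4.5) - (6, 2) = (-2, 2.5).

Step 2 — sample covariance matrix, S[i,j] = (1/(n-1)) · Σ_k (x_{k,i} - mean_i) · (x_{k,j} - mean_j), divisor n-1 = 3:
  S[A,A] = ((0)·(0) + (-3)·(-3) + (2)·(2) + (1)·(1)) / 3 = 14/3 = 4.6667
  S[A,B] = ((0)·(0.5) + (-3)·(3.5) + (2)·(-1.5) + (1)·(-2.5)) / 3 = -16/3 = -5.3333
  S[B,B] = ((0.5)·(0.5) + (3.5)·(3.5) + (-1.5)·(-1.5) + (-2.5)·(-2.5)) / 3 = 21/3 = 7
  S = [[4.6667, -5.3333],
 [-5.3333, 7]].

Step 3 — invert S. det(S) = 4.6667·7 - (-5.3333)² = 4.2222.
  S^{-1} = (1/det) · [[d, -b], [-b, a]] = [[1.6579, 1.2632],
 [1.2632, 1.1053]].

Step 4 — quadratic form (x̄ - mu_0)^T · S^{-1} · (x̄ - mu_0):
  S^{-1} · (x̄ - mu_0) = (-0.1579, 0.2368),
  (x̄ - mu_0)^T · [...] = (-2)·(-0.1579) + (2.5)·(0.2368) = 0.9079.

Step 5 — scale by n: T² = 4 · 0.9079 = 3.6316.

T² ≈ 3.6316


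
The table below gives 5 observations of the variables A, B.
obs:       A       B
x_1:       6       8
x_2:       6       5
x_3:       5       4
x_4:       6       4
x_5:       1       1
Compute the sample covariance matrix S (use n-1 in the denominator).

Step 1 — column means:
  mean(A) = (6 + 6 + 5 + 6 + 1) / 5 = 24/5 = 4.8
  mean(B) = (8 + 5 + 4 + 4 + 1) / 5 = 22/5 = 4.4

Step 2 — sample covariance S[i,j] = (1/(n-1)) · Σ_k (x_{k,i} - mean_i) · (x_{k,j} - mean_j), with n-1 = 4.
  S[A,A] = ((1.2)·(1.2) + (1.2)·(1.2) + (0.2)·(0.2) + (1.2)·(1.2) + (-3.8)·(-3.8)) / 4 = 18.8/4 = 4.7
  S[A,B] = ((1.2)·(3.6) + (1.2)·(0.6) + (0.2)·(-0.4) + (1.2)·(-0.4) + (-3.8)·(-3.4)) / 4 = 17.4/4 = 4.35
  S[B,B] = ((3.6)·(3.6) + (0.6)·(0.6) + (-0.4)·(-0.4) + (-0.4)·(-0.4) + (-3.4)·(-3.4)) / 4 = 25.2/4 = 6.3

S is symmetric (S[j,i] = S[i,j]). Assembling:

S = [[4.7, 4.35],
 [4.35, 6.3]]


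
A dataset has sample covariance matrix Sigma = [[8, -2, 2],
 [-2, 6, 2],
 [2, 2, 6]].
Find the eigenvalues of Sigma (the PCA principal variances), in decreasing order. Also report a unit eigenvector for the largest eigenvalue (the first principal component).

Step 1 — characteristic polynomial p(λ) = det(λI - Sigma) = λ³ - tr·λ² + c_1·λ - det, where tr = trace, c_1 = sum of the principal 2×2 minors, det = det(Sigma):
  tr = 8 + 6 + 6 = 20,
  c_1 = (8·6 - (-2)²) + (8·6 - (2)²) + (6·6 - (2)²) = 44 + 44 + 32 = 120,
  det = 8·(6·6 - (2)²) - (-2)·((-2)·6 - (2)·(2)) + (2)·((-2)·(2) - 6·(2)) = 8·(32) - (-2)·(-16) + (2)·(-16) = 192.
  So p(λ) = λ³ - 20λ² + 120λ - 192.
Step 2 — look for an integer root (rational root theorem: any rational root is an integer divisor of 192). Testing λ = 8:
  p(8) = 512 - 1280 + 960 - 192 = 0  ✓
  Dividing out (λ - 8): p(λ) = (λ - 8)(λ² - 12λ + 24).
Step 3 — remaining eigenvalues from the quadratic λ² - 12λ + 24 = 0:
  Δ = 12² - 4·24 = 144 - 96 = 48,  λ = (12 ± √48)/2 = (12 ± 6.9282)/2 ≈ 9.4641 or 2.5359.
  Sorted: λ_1 = 9.4641,  λ_2 = 8,  λ_3 = 2.5359  (check: sum = 20 = tr ✓).

Step 4 — unit eigenvector for λ_1 ≈ 9.4641: v spans the null space of (Sigma - λ_1 I), whose rows are
  r_1 = (-1.4641, -2, 2),  r_2 = (-2, -3.4641, 2),  r_3 = (2, 2, -3.4641).
  v is orthogonal to every row, so take v ∝ r_1 × r_2 = ((-2)·(2) - (2)·(-3.4641), (2)·(-2) - (-1.4641)·(2), (-1.4641)·(-3.4641) - (-2)·(-2)) ≈ (2.9282, -1.0718, 1.0718).
  Let u = (2.9282, -1.0718, 1.0718).
  ||u|| = √((2.9282)² + (-1.0718)² + (1.0718)²) = √(10.8719) ≈ 3.2973,  v_1 = u/||u|| ≈ (0.8881, -0.3251, 0.3251) (||v_1|| = 1).

λ_1 = 9.4641,  λ_2 = 8,  λ_3 = 2.5359;  v_1 ≈ (0.8881, -0.3251, 0.3251)


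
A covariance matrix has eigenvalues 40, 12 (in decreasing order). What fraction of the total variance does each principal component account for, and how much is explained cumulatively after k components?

Step 1 — total variance = trace(Sigma) = Σ λ_i = 40 + 12 = 52.

Step 2 — fraction explained by component i = λ_i / Σ λ:
  PC1: 40/52 = 0.7692
  PC2: 12/52 = 0.2308

Step 3 — cumulative fraction after k components = (λ_1 + ... + λ_k) / Σ λ:
  k = 1: 40/52 = 0.7692
  k = 2: (40 + 12)/52 = 52/52 = 1

Summary (fraction, with percent):

explained: PC1 0.7692 (76.92%), PC2 0.2308 (23.08%);  cumulative: 0.7692, 1


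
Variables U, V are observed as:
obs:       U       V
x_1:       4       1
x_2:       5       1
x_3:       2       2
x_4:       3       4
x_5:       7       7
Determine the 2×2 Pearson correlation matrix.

Step 1 — column means:
  mean(U) = (4 + 5 + 2 + 3 + 7) / 5 = 21/5 = 4.2
  mean(V) = (1 + 1 + 2 + 4 + 7) / 5 = 15/5 = 3

Step 2 — sample variances and covariances s[i,j] = (1/(n-1)) · Σ_k (x_{k,i} - mean_i) · (x_{k,j} - mean_j), with n-1 = 4:
  s[U,U] = ((-0.2)·(-0.2) + (0.8)·(0.8) + (-2.2)·(-2.2) + (-1.2)·(-1.2) + (2.8)·(2.8)) / 4 = 14.8/4 = 3.7
  s[U,V] = ((-0.2)·(-2) + (0.8)·(-2) + (-2.2)·(-1) + (-1.2)·(1) + (2.8)·(4)) / 4 = 11/4 = 2.75
  s[V,V] = ((-2)·(-2) + (-2)·(-2) + (-1)·(-1) + (1)·(1) + (4)·(4)) / 4 = 26/4 = 6.5
  Sample standard deviations s_i = √(s[i,i]):
  s(U) = √(3.7) = 1.9235
  s(V) = √(6.5) = 2.5495

Step 3 — r_{ij} = s_{ij} / (s_i · s_j):
  r[U,U] = 1 (diagonal).
  r[U,V] = 2.75 / (1.9235 · 2.5495) = 2.75 / 4.9041 = 0.5608
  r[V,V] = 1 (diagonal).

R is symmetric with unit diagonal. Assembling:

R = [[1, 0.5608],
 [0.5608, 1]]


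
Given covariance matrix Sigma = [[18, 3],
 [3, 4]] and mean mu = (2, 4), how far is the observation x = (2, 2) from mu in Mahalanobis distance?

Step 1 — centre the observation: (x - mu) = (0, -2).

Step 2 — invert Sigma. det(Sigma) = 18·4 - (3)² = 63.
  Sigma^{-1} = (1/det) · [[d, -b], [-b, a]] = [[0.0635, -0.0476],
 [-0.0476, 0.2857]].

Step 3 — form the quadratic (x - mu)^T · Sigma^{-1} · (x - mu):
  Sigma^{-1} · (x - mu) = (0.0952, -0.5714).
  (x - mu)^T · [Sigma^{-1} · (x - mu)] = (0)·(0.0952) + (-2)·(-0.5714) = 1.1429.

Step 4 — take square root: d = √(1.1429) ≈ 1.069.

d(x, mu) = √(1.1429) ≈ 1.069


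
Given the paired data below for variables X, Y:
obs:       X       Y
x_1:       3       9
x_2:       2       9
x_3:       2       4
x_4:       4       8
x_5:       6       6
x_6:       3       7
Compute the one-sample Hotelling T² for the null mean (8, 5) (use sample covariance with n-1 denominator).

Step 1 — sample mean vector:
  mean(X) = (3 + 2 + 2 + 4 + 6 + 3) / 6 = 20/6 = 3.3333
  mean(Y) = (9 + 9 + 4 + 8 + 6 + 7) / 6 = 43/6 = 7.1667
  x̄ = (3.3333, 7.1667),  deviation x̄ - mu_0 = (3.3333, 7.1667) - (8, 5) = (-4.6667, 2.1667).

Step 2 — sample covariance matrix, S[i,j] = (1/(n-1)) · Σ_k (x_{k,i} - mean_i) · (x_{k,j} - mean_j), divisor n-1 = 5:
  S[X,X] = ((-0.3333)·(-0.3333) + (-1.3333)·(-1.3333) + (-1.3333)·(-1.3333) + (0.6667)·(0.6667) + (2.6667)·(2.6667) + (-0.3333)·(-0.3333)) / 5 = 11.3333/5 = 2.2667
  S[X,Y] = ((-0.3333)·(1.8333) + (-1.3333)·(1.8333) + (-1.3333)·(-3.1667) + (0.6667)·(0.8333) + (2.6667)·(-1.1667) + (-0.3333)·(-0.1667)) / 5 = -1.3333/5 = -0.2667
  S[Y,Y] = ((1.8333)·(1.8333) + (1.8333)·(1.8333) + (-3.1667)·(-3.1667) + (0.8333)·(0.8333) + (-1.1667)·(-1.1667) + (-0.1667)·(-0.1667)) / 5 = 18.8333/5 = 3.7667
  S = [[2.2667, -0.2667],
 [-0.2667, 3.7667]].

Step 3 — invert S. det(S) = 2.2667·3.7667 - (-0.2667)² = 8.4667.
  S^{-1} = (1/det) · [[d, -b], [-b, a]] = [[0.4449, 0.0315],
 [0.0315, 0.2677]].

Step 4 — quadratic form (x̄ - mu_0)^T · S^{-1} · (x̄ - mu_0):
  S^{-1} · (x̄ - mu_0) = (-2.0079, 0.4331),
  (x̄ - mu_0)^T · [...] = (-4.6667)·(-2.0079) + (2.1667)·(0.4331) = 10.3084.

Step 5 — scale by n: T² = 6 · 10.3084 = 61.8504.

T² ≈ 61.8504


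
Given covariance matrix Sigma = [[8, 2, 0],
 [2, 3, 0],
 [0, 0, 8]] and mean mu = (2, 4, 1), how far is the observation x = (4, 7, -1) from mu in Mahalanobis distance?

Step 1 — centre the observation: (x - mu) = (2, 3, -2).

Step 2 — invert Sigma (cofactor / det for 3×3, or solve directly):
  Sigma^{-1} = [[0.15, -0.1, 0],
 [-0.1, 0.4, 0],
 [0, 0, 0.125]].

Step 3 — form the quadratic (x - mu)^T · Sigma^{-1} · (x - mu):
  Sigma^{-1} · (x - mu) = (0, 1, -0.25).
  (x - mu)^T · [Sigma^{-1} · (x - mu)] = (2)·(0) + (3)·(1) + (-2)·(-0.25) = 3.5.

Step 4 — take square root: d = √(3.5) ≈ 1.8708.

d(x, mu) = √(3.5) ≈ 1.8708


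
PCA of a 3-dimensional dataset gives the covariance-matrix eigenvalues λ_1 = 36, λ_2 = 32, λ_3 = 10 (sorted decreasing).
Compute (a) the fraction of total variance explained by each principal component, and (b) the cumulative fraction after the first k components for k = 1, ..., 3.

Step 1 — total variance = trace(Sigma) = Σ λ_i = 36 + 32 + 10 = 78.

Step 2 — fraction explained by component i = λ_i / Σ λ:
  PC1: 36/78 = 0.4615
  PC2: 32/78 = 0.4103
  PC3: 10/78 = 0.1282

Step 3 — cumulative fraction after k components = (λ_1 + ... + λ_k) / Σ λ:
  k = 1: 36/78 = 0.4615
  k = 2: (36 + 32)/78 = 68/78 = 0.8718
  k = 3: (36 + 32 + 10)/78 = 78/78 = 1

Summary (fraction, with percent):

explained: PC1 0.4615 (46.15%), PC2 0.4103 (41.03%), PC3 0.1282 (12.82%);  cumulative: 0.4615, 0.8718, 1


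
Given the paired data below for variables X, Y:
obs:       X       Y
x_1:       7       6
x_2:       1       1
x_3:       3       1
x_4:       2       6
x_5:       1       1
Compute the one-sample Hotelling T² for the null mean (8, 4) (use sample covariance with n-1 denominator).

Step 1 — sample mean vector:
  mean(X) = (7 + 1 + 3 + 2 + 1) / 5 = 14/5 = 2.8
  mean(Y) = (6 + 1 + 1 + 6 + 1) / 5 = 15/5 = 3
  x̄ = (2.8, 3),  deviation x̄ - mu_0 = (2.8, 3) - (8, 4) = (-5.2, -1).

Step 2 — sample covariance matrix, S[i,j] = (1/(n-1)) · Σ_k (x_{k,i} - mean_i) · (x_{k,j} - mean_j), divisor n-1 = 4:
  S[X,X] = ((4.2)·(4.2) + (-1.8)·(-1.8) + (0.2)·(0.2) + (-0.8)·(-0.8) + (-1.8)·(-1.8)) / 4 = 24.8/4 = 6.2
  S[X,Y] = ((4.2)·(3) + (-1.8)·(-2) + (0.2)·(-2) + (-0.8)·(3) + (-1.8)·(-2)) / 4 = 17/4 = 4.25
  S[Y,Y] = ((3)·(3) + (-2)·(-2) + (-2)·(-2) + (3)·(3) + (-2)·(-2)) / 4 = 30/4 = 7.5
  S = [[6.2, 4.25],
 [4.25, 7.5]].

Step 3 — invert S. det(S) = 6.2·7.5 - (4.25)² = 28.4375.
  S^{-1} = (1/det) · [[d, -b], [-b, a]] = [[0.2637, -0.1495],
 [-0.1495, 0.218]].

Step 4 — quadratic form (x̄ - mu_0)^T · S^{-1} · (x̄ - mu_0):
  S^{-1} · (x̄ - mu_0) = (-1.222, 0.5591),
  (x̄ - mu_0)^T · [...] = (-5.2)·(-1.222) + (-1)·(0.5591) = 5.7952.

Step 5 — scale by n: T² = 5 · 5.7952 = 28.9758.

T² ≈ 28.9758


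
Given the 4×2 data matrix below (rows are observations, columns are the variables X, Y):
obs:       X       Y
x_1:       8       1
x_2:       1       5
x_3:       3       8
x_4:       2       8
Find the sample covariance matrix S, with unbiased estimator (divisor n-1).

Step 1 — column means:
  mean(X) = (8 + 1 + 3 + 2) / 4 = 14/4 = 3.5
  mean(Y) = (1 + 5 + 8 + 8) / 4 = 22/4 = 5.5

Step 2 — sample covariance S[i,j] = (1/(n-1)) · Σ_k (x_{k,i} - mean_i) · (x_{k,j} - mean_j), with n-1 = 3.
  S[X,X] = ((4.5)·(4.5) + (-2.5)·(-2.5) + (-0.5)·(-0.5) + (-1.5)·(-1.5)) / 3 = 29/3 = 9.6667
  S[X,Y] = ((4.5)·(-4.5) + (-2.5)·(-0.5) + (-0.5)·(2.5) + (-1.5)·(2.5)) / 3 = -24/3 = -8
  S[Y,Y] = ((-4.5)·(-4.5) + (-0.5)·(-0.5) + (2.5)·(2.5) + (2.5)·(2.5)) / 3 = 33/3 = 11

S is symmetric (S[j,i] = S[i,j]). Assembling:

S = [[9.6667, -8],
 [-8, 11]]


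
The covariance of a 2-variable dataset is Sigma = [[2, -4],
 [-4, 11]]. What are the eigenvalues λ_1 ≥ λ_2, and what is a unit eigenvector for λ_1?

Step 1 — characteristic polynomial of 2×2 Sigma:
  det(Sigma - λI) = λ² - trace · λ + det = 0.
  trace = 2 + 11 = 13, det = 2·11 - (-4)² = 6.
Step 2 — discriminant:
  Δ = trace² - 4·det = 169 - 24 = 145.
Step 3 — eigenvalues:
  λ = (trace ± √Δ)/2 = (13 ± 12.0416)/2,
  λ_1 = 12.5208,  λ_2 = 0.4792.

Step 4 — unit eigenvector for λ_1: solve (Sigma - λ_1 I)v = 0. First row:
  (2 - 12.5208)·v_x + (-4)·v_y = 0, i.e. (-10.5208)·v_x + (-4)·v_y = 0,
  so v ∝ (b, λ_1 - a) = (-4, 10.5208); multiply by -1 so the first entry is positive: u = (4, -10.5208).
  ||u|| = √((4)² + (-10.5208)²) = √(126.6872) ≈ 11.2555,
  v_1 = u/||u|| ≈ (0.3554, -0.9347) (||v_1|| = 1).

λ_1 = 12.5208,  λ_2 = 0.4792;  v_1 ≈ (0.3554, -0.9347)


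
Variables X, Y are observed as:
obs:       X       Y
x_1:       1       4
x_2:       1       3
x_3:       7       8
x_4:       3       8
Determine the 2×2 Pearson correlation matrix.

Step 1 — column means:
  mean(X) = (1 + 1 + 7 + 3) / 4 = 12/4 = 3
  mean(Y) = (4 + 3 + 8 + 8) / 4 = 23/4 = 5.75

Step 2 — sample variances and covariances s[i,j] = (1/(n-1)) · Σ_k (x_{k,i} - mean_i) · (x_{k,j} - mean_j), with n-1 = 3:
  s[X,X] = ((-2)·(-2) + (-2)·(-2) + (4)·(4) + (0)·(0)) / 3 = 24/3 = 8
  s[X,Y] = ((-2)·(-1.75) + (-2)·(-2.75) + (4)·(2.25) + (0)·(2.25)) / 3 = 18/3 = 6
  s[Y,Y] = ((-1.75)·(-1.75) + (-2.75)·(-2.75) + (2.25)·(2.25) + (2.25)·(2.25)) / 3 = 20.75/3 = 6.9167
  Sample standard deviations s_i = √(s[i,i]):
  s(X) = √(8) = 2.8284
  s(Y) = √(6.9167) = 2.63

Step 3 — r_{ij} = s_{ij} / (s_i · s_j):
  r[X,X] = 1 (diagonal).
  r[X,Y] = 6 / (2.8284 · 2.63) = 6 / 7.4386 = 0.8066
  r[Y,Y] = 1 (diagonal).

R is symmetric with unit diagonal. Assembling:

R = [[1, 0.8066],
 [0.8066, 1]]


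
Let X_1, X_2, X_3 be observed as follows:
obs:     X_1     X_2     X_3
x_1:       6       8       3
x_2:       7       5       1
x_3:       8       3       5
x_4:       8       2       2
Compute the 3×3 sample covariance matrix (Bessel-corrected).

Step 1 — column means:
  mean(X_1) = (6 + 7 + 8 + 8) / 4 = 29/4 = 7.25
  mean(X_2) = (8 + 5 + 3 + 2) / 4 = 18/4 = 4.5
  mean(X_3) = (3 + 1 + 5 + 2) / 4 = 11/4 = 2.75

Step 2 — sample covariance S[i,j] = (1/(n-1)) · Σ_k (x_{k,i} - mean_i) · (x_{k,j} - mean_j), with n-1 = 3.
  S[X_1,X_1] = ((-1.25)·(-1.25) + (-0.25)·(-0.25) + (0.75)·(0.75) + (0.75)·(0.75)) / 3 = 2.75/3 = 0.9167
  S[X_1,X_2] = ((-1.25)·(3.5) + (-0.25)·(0.5) + (0.75)·(-1.5) + (0.75)·(-2.5)) / 3 = -7.5/3 = -2.5
  S[X_1,X_3] = ((-1.25)·(0.25) + (-0.25)·(-1.75) + (0.75)·(2.25) + (0.75)·(-0.75)) / 3 = 1.25/3 = 0.4167
  S[X_2,X_2] = ((3.5)·(3.5) + (0.5)·(0.5) + (-1.5)·(-1.5) + (-2.5)·(-2.5)) / 3 = 21/3 = 7
  S[X_2,X_3] = ((3.5)·(0.25) + (0.5)·(-1.75) + (-1.5)·(2.25) + (-2.5)·(-0.75)) / 3 = -1.5/3 = -0.5
  S[X_3,X_3] = ((0.25)·(0.25) + (-1.75)·(-1.75) + (2.25)·(2.25) + (-0.75)·(-0.75)) / 3 = 8.75/3 = 2.9167

S is symmetric (S[j,i] = S[i,j]). Assembling:

S = [[0.9167, -2.5, 0.4167],
 [-2.5, 7, -0.5],
 [0.4167, -0.5, 2.9167]]


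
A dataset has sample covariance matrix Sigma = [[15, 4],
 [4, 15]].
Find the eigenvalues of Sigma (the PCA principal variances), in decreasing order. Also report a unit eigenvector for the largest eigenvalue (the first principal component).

Step 1 — characteristic polynomial of 2×2 Sigma:
  det(Sigma - λI) = λ² - trace · λ + det = 0.
  trace = 15 + 15 = 30, det = 15·15 - (4)² = 209.
Step 2 — discriminant:
  Δ = trace² - 4·det = 900 - 836 = 64.
Step 3 — eigenvalues:
  λ = (trace ± √Δ)/2 = (30 ± 8)/2,
  λ_1 = 19,  λ_2 = 11.

Step 4 — unit eigenvector for λ_1: solve (Sigma - λ_1 I)v = 0. First row:
  (15 - 19)·v_x + (4)·v_y = 0, i.e. (-4)·v_x + (4)·v_y = 0,
  so v ∝ (b, λ_1 - a) = (4, 4) = u.
  ||u|| = √((4)² + (4)²) = √(32) ≈ 5.6569,
  v_1 = u/||u|| ≈ (0.7071, 0.7071) (||v_1|| = 1).

λ_1 = 19,  λ_2 = 11;  v_1 ≈ (0.7071, 0.7071)


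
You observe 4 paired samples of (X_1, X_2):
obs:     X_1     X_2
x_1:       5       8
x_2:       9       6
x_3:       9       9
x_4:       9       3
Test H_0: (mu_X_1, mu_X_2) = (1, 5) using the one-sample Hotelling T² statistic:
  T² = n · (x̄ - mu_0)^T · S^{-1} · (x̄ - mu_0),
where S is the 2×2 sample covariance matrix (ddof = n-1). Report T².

Step 1 — sample mean vector:
  mean(X_1) = (5 + 9 + 9 + 9) / 4 = 32/4 = 8
  mean(X_2) = (8 + 6 + 9 + 3) / 4 = 26/4 = 6.5
  x̄ = (8, 6.5),  deviation x̄ - mu_0 = (8, 6.5) - (1, 5) = (7, 1.5).

Step 2 — sample covariance matrix, S[i,j] = (1/(n-1)) · Σ_k (x_{k,i} - mean_i) · (x_{k,j} - mean_j), divisor n-1 = 3:
  S[X_1,X_1] = ((-3)·(-3) + (1)·(1) + (1)·(1) + (1)·(1)) / 3 = 12/3 = 4
  S[X_1,X_2] = ((-3)·(1.5) + (1)·(-0.5) + (1)·(2.5) + (1)·(-3.5)) / 3 = -6/3 = -2
  S[X_2,X_2] = ((1.5)·(1.5) + (-0.5)·(-0.5) + (2.5)·(2.5) + (-3.5)·(-3.5)) / 3 = 21/3 = 7
  S = [[4, -2],
 [-2, 7]].

Step 3 — invert S. det(S) = 4·7 - (-2)² = 24.
  S^{-1} = (1/det) · [[d, -b], [-b, a]] = [[0.2917, 0.0833],
 [0.0833, 0.1667]].

Step 4 — quadratic form (x̄ - mu_0)^T · S^{-1} · (x̄ - mu_0):
  S^{-1} · (x̄ - mu_0) = (2.1667, 0.8333),
  (x̄ - mu_0)^T · [...] = (7)·(2.1667) + (1.5)·(0.8333) = 16.4167.

Step 5 — scale by n: T² = 4 · 16.4167 = 65.6667.

T² ≈ 65.6667


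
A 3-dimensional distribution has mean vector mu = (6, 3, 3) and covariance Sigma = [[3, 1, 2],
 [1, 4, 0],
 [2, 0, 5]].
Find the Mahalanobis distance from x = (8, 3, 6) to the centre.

Step 1 — centre the observation: (x - mu) = (2, 0, 3).

Step 2 — invert Sigma (cofactor / det for 3×3, or solve directly):
  Sigma^{-1} = [[0.5128, -0.1282, -0.2051],
 [-0.1282, 0.2821, 0.0513],
 [-0.2051, 0.0513, 0.2821]].

Step 3 — form the quadratic (x - mu)^T · Sigma^{-1} · (x - mu):
  Sigma^{-1} · (x - mu) = (0.4103, -0.1026, 0.4359).
  (x - mu)^T · [Sigma^{-1} · (x - mu)] = (2)·(0.4103) + (0)·(-0.1026) + (3)·(0.4359) = 2.1282.

Step 4 — take square root: d = √(2.1282) ≈ 1.4588.

d(x, mu) = √(2.1282) ≈ 1.4588


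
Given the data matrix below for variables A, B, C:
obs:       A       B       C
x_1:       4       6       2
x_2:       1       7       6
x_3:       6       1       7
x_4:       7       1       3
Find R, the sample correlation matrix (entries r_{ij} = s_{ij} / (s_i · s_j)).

Step 1 — column means:
  mean(A) = (4 + 1 + 6 + 7) / 4 = 18/4 = 4.5
  mean(B) = (6 + 7 + 1 + 1) / 4 = 15/4 = 3.75
  mean(C) = (2 + 6 + 7 + 3) / 4 = 18/4 = 4.5

Step 2 — sample variances and covariances s[i,j] = (1/(n-1)) · Σ_k (x_{k,i} - mean_i) · (x_{k,j} - mean_j), with n-1 = 3:
  s[A,A] = ((-0.5)·(-0.5) + (-3.5)·(-3.5) + (1.5)·(1.5) + (2.5)·(2.5)) / 3 = 21/3 = 7
  s[A,B] = ((-0.5)·(2.25) + (-3.5)·(3.25) + (1.5)·(-2.75) + (2.5)·(-2.75)) / 3 = -23.5/3 = -7.8333
  s[A,C] = ((-0.5)·(-2.5) + (-3.5)·(1.5) + (1.5)·(2.5) + (2.5)·(-1.5)) / 3 = -4/3 = -1.3333
  s[B,B] = ((2.25)·(2.25) + (3.25)·(3.25) + (-2.75)·(-2.75) + (-2.75)·(-2.75)) / 3 = 30.75/3 = 10.25
  s[B,C] = ((2.25)·(-2.5) + (3.25)·(1.5) + (-2.75)·(2.5) + (-2.75)·(-1.5)) / 3 = -3.5/3 = -1.1667
  s[C,C] = ((-2.5)·(-2.5) + (1.5)·(1.5) + (2.5)·(2.5) + (-1.5)·(-1.5)) / 3 = 17/3 = 5.6667
  Sample standard deviations s_i = √(s[i,i]):
  s(A) = √(7) = 2.6458
  s(B) = √(10.25) = 3.2016
  s(C) = √(5.6667) = 2.3805

Step 3 — r_{ij} = s_{ij} / (s_i · s_j):
  r[A,A] = 1 (diagonal).
  r[A,B] = -7.8333 / (2.6458 · 3.2016) = -7.8333 / 8.4705 = -0.9248
  r[A,C] = -1.3333 / (2.6458 · 2.3805) = -1.3333 / 6.2981 = -0.2117
  r[B,B] = 1 (diagonal).
  r[B,C] = -1.1667 / (3.2016 · 2.3805) = -1.1667 / 7.6212 = -0.1531
  r[C,C] = 1 (diagonal).

R is symmetric with unit diagonal. Assembling:

R = [[1, -0.9248, -0.2117],
 [-0.9248, 1, -0.1531],
 [-0.2117, -0.1531, 1]]
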